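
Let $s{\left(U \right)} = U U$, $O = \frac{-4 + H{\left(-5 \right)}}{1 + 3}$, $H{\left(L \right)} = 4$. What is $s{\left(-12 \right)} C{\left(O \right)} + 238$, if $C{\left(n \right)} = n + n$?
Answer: $238$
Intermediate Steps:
$O = 0$ ($O = \frac{-4 + 4}{1 + 3} = \frac{0}{4} = 0 \cdot \frac{1}{4} = 0$)
$s{\left(U \right)} = U^{2}$
$C{\left(n \right)} = 2 n$
$s{\left(-12 \right)} C{\left(O \right)} + 238 = \left(-12\right)^{2} \cdot 2 \cdot 0 + 238 = 144 \cdot 0 + 238 = 0 + 238 = 238$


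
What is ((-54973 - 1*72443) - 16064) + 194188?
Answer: 50708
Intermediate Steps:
((-54973 - 1*72443) - 16064) + 194188 = ((-54973 - 72443) - 16064) + 194188 = (-127416 - 16064) + 194188 = -143480 + 194188 = 50708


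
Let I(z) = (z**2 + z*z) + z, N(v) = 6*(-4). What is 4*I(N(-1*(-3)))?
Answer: 4512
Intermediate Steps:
N(v) = -24
I(z) = z + 2*z**2 (I(z) = (z**2 + z**2) + z = 2*z**2 + z = z + 2*z**2)
4*I(N(-1*(-3))) = 4*(-24*(1 + 2*(-24))) = 4*(-24*(1 - 48)) = 4*(-24*(-47)) = 4*1128 = 4512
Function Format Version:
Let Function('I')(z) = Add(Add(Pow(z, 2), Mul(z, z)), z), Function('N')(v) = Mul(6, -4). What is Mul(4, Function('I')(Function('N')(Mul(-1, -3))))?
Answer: 4512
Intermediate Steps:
Function('N')(v) = -24
Function('I')(z) = Add(z, Mul(2, Pow(z, 2))) (Function('I')(z) = Add(Add(Pow(z, 2), Pow(z, 2)), z) = Add(Mul(2, Pow(z, 2)), z) = Add(z, Mul(2, Pow(z, 2))))
Mul(4, Function('I')(Function('N')(Mul(-1, -3)))) = Mul(4, Mul(-24, Add(1, Mul(2, -24)))) = Mul(4, Mul(-24, Add(1, -48))) = Mul(4, Mul(-24, -47)) = Mul(4, 1128) = 4512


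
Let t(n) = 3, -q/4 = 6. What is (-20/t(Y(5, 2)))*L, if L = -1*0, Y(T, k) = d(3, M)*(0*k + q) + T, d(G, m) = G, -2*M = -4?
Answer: 0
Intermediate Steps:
M = 2 (M = -½*(-4) = 2)
q = -24 (q = -4*6 = -24)
Y(T, k) = -72 + T (Y(T, k) = 3*(0*k - 24) + T = 3*(0 - 24) + T = 3*(-24) + T = -72 + T)
L = 0
(-20/t(Y(5, 2)))*L = (-20/3)*0 = ((⅓)*(-20))*0 = -20/3*0 = 0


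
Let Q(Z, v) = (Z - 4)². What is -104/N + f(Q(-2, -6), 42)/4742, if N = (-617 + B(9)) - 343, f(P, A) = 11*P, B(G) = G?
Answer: 434882/2254821 ≈ 0.19287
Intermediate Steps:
Q(Z, v) = (-4 + Z)²
N = -951 (N = (-617 + 9) - 343 = -608 - 343 = -951)
-104/N + f(Q(-2, -6), 42)/4742 = -104/(-951) + (11*(-4 - 2)²)/4742 = -104*(-1/951) + (11*(-6)²)*(1/4742) = 104/951 + (11*36)*(1/4742) = 104/951 + 396*(1/4742) = 104/951 + 198/2371 = 434882/2254821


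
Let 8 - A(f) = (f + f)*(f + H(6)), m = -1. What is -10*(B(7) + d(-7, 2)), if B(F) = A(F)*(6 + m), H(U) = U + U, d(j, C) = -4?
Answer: 12940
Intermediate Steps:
H(U) = 2*U
A(f) = 8 - 2*f*(12 + f) (A(f) = 8 - (f + f)*(f + 2*6) = 8 - 2*f*(f + 12) = 8 - 2*f*(12 + f))
B(F) = 40 - 120*F - 10*F² (B(F) = (8 - 24*F - 2*F²)*(6 - 1) = (8 - 24*F - 2*F²)*5 = 40 - 120*F - 10*F²)
-10*(B(7) + d(-7, 2)) = -10*((40 - 120*7 - 10*7²) - 4) = -10*((40 - 840 - 10*49) - 4) = -10*((40 - 840 - 490) - 4) = -10*(-1290 - 4) = -10*(-1294) = 12940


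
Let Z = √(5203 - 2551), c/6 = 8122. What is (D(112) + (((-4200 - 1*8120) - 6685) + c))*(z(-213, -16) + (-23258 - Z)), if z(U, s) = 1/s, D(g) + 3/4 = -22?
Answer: -44215251393/64 - 118817*√663/2 ≈ -6.9239e+8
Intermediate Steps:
c = 48732 (c = 6*8122 = 48732)
Z = 2*√663 (Z = √2652 = 2*√663 ≈ 51.498)
D(g) = -91/4 (D(g) = -¾ - 22 = -91/4)
(D(112) + (((-4200 - 1*8120) - 6685) + c))*(z(-213, -16) + (-23258 - Z)) = (-91/4 + (((-4200 - 1*8120) - 6685) + 48732))*(1/(-16) + (-23258 - 2*√663)) = (-91/4 + (((-4200 - 8120) - 6685) + 48732))*(-1/16 + (-23258 - 2*√663)) = (-91/4 + ((-12320 - 6685) + 48732))*(-372129/16 - 2*√663) = (-91/4 + (-19005 + 48732))*(-372129/16 - 2*√663) = (-91/4 + 29727)*(-372129/16 - 2*√663) = 118817*(-372129/16 - 2*√663)/4 = -44215251393/64 - 118817*√663/2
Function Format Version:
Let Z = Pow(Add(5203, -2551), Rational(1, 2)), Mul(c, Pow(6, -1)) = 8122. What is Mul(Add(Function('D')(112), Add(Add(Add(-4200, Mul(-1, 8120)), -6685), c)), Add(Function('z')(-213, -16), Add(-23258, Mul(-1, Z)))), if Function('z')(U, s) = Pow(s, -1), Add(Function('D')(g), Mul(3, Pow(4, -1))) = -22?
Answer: Add(Rational(-44215251393, 64), Mul(Rational(-118817, 2), Pow(663, Rational(1, 2)))) ≈ -6.9239e+8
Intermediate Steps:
c = 48732 (c = Mul(6, 8122) = 48732)
Z = Mul(2, Pow(663, Rational(1, 2))) (Z = Pow(2652, Rational(1, 2)) = Mul(2, Pow(663, Rational(1, 2))) ≈ 51.498)
Function('D')(g) = Rational(-91, 4) (Function('D')(g) = Add(Rational(-3, 4), -22) = Rational(-91, 4))
Mul(Add(Function('D')(112), Add(Add(Add(-4200, Mul(-1, 8120)), -6685), c)), Add(Function('z')(-213, -16), Add(-23258, Mul(-1, Z)))) = Mul(Add(Rational(-91, 4), Add(Add(Add(-4200, Mul(-1, 8120)), -6685), 48732)), Add(Pow(-16, -1), Add(-23258, Mul(-1, Mul(2, Pow(663, Rational(1, 2))))))) = Mul(Add(Rational(-91, 4), Add(Add(Add(-4200, -8120), -6685), 48732)), Add(Rational(-1, 16), Add(-23258, Mul(-2, Pow(663, Rational(1, 2)))))) = Mul(Add(Rational(-91, 4), Add(Add(-12320, -6685), 48732)), Add(Rational(-372129, 16), Mul(-2, Pow(663, Rational(1, 2))))) = Mul(Add(Rational(-91, 4), Add(-19005, 48732)), Add(Rational(-372129, 16), Mul(-2, Pow(663, Rational(1, 2))))) = Mul(Add(Rational(-91, 4), 29727), Add(Rational(-372129, 16), Mul(-2, Pow(663, Rational(1, 2))))) = Mul(Rational(118817, 4), Add(Rational(-372129, 16), Mul(-2, Pow(663, Rational(1, 2))))) = Add(Rational(-44215251393, 64), Mul(Rational(-118817, 2), Pow(663, Rational(1, 2))))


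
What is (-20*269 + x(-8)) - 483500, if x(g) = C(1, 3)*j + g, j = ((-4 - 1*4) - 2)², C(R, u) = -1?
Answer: -488988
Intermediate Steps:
j = 100 (j = ((-4 - 4) - 2)² = (-8 - 2)² = (-10)² = 100)
x(g) = -100 + g (x(g) = -1*100 + g = -100 + g)
(-20*269 + x(-8)) - 483500 = (-20*269 + (-100 - 8)) - 483500 = (-5380 - 108) - 483500 = -5488 - 483500 = -488988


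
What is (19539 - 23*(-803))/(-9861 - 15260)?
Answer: -38008/25121 ≈ -1.5130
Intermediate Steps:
(19539 - 23*(-803))/(-9861 - 15260) = (19539 + 18469)/(-25121) = 38008*(-1/25121) = -38008/25121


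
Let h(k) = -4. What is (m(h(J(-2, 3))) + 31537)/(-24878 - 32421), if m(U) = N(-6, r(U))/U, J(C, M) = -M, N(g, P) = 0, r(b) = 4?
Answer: -2867/5209 ≈ -0.55039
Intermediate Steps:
m(U) = 0 (m(U) = 0/U = 0)
(m(h(J(-2, 3))) + 31537)/(-24878 - 32421) = (0 + 31537)/(-24878 - 32421) = 31537/(-57299) = 31537*(-1/57299) = -2867/5209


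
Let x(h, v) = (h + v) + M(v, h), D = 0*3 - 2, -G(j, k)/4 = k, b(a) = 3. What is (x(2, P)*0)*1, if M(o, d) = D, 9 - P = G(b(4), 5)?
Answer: 0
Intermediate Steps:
G(j, k) = -4*k
D = -2 (D = 0 - 2 = -2)
P = 29 (P = 9 - (-4)*5 = 9 - 1*(-20) = 9 + 20 = 29)
M(o, d) = -2
x(h, v) = -2 + h + v (x(h, v) = (h + v) - 2 = -2 + h + v)
(x(2, P)*0)*1 = ((-2 + 2 + 29)*0)*1 = (29*0)*1 = 0*1 = 0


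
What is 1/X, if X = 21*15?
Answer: 1/315 ≈ 0.0031746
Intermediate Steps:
X = 315
1/X = 1/315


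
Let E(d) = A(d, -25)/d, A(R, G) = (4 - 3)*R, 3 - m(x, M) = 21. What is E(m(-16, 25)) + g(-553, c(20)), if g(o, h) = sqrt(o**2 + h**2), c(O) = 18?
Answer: 1 + sqrt(306133) ≈ 554.29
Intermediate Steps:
m(x, M) = -18 (m(x, M) = 3 - 1*21 = 3 - 21 = -18)
A(R, G) = R (A(R, G) = 1*R = R)
g(o, h) = sqrt(h**2 + o**2)
E(d) = 1 (E(d) = d/d = 1)
E(m(-16, 25)) + g(-553, c(20)) = 1 + sqrt(18**2 + (-553)**2) = 1 + sqrt(324 + 305809) = 1 + sqrt(306133)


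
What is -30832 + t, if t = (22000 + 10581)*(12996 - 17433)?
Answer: -144592729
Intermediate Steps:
t = -144561897 (t = 32581*(-4437) = -144561897)
-30832 + t = -30832 - 144561897 = -144592729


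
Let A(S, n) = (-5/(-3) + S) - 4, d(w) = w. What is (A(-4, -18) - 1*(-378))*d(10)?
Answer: 11150/3 ≈ 3716.7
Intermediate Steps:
A(S, n) = -7/3 + S (A(S, n) = (-5*(-⅓) + S) - 4 = (5/3 + S) - 4 = -7/3 + S)
(A(-4, -18) - 1*(-378))*d(10) = ((-7/3 - 4) - 1*(-378))*10 = (-19/3 + 378)*10 = (1115/3)*10 = 11150/3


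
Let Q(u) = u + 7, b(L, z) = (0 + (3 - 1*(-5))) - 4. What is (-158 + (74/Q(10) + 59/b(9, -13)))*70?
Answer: -330575/34 ≈ -9722.8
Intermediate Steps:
b(L, z) = 4 (b(L, z) = (0 + (3 + 5)) - 4 = (0 + 8) - 4 = 8 - 4 = 4)
Q(u) = 7 + u
(-158 + (74/Q(10) + 59/b(9, -13)))*70 = (-158 + (74/(7 + 10) + 59/4))*70 = (-158 + (74/17 + 59*(1/4)))*70 = (-158 + (74*(1/17) + 59/4))*70 = (-158 + (74/17 + 59/4))*70 = (-158 + 1299/68)*70 = -9445/68*70 = -330575/34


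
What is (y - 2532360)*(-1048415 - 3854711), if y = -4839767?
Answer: 36146467569002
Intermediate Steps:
(y - 2532360)*(-1048415 - 3854711) = (-4839767 - 2532360)*(-1048415 - 3854711) = -7372127*(-4903126) = 36146467569002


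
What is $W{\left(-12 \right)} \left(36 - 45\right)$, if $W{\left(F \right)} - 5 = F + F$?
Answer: $171$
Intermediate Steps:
$W{\left(F \right)} = 5 + 2 F$ ($W{\left(F \right)} = 5 + \left(F + F\right) = 5 + 2 F$)
$W{\left(-12 \right)} \left(36 - 45\right) = \left(5 + 2 \left(-12\right)\right) \left(36 - 45\right) = \left(5 - 24\right) \left(-9\right) = \left(-19\right) \left(-9\right) = 171$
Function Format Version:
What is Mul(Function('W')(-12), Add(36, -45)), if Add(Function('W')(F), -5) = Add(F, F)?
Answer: 171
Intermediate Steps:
Function('W')(F) = Add(5, Mul(2, F)) (Function('W')(F) = Add(5, Add(F, F)) = Add(5, Mul(2, F)))
Mul(Function('W')(-12), Add(36, -45)) = Mul(Add(5, Mul(2, -12)), Add(36, -45)) = Mul(Add(5, -24), -9) = Mul(-19, -9) = 171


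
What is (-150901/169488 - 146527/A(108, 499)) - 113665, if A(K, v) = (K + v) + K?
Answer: -1254482975381/11016720 ≈ -1.1387e+5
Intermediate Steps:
A(K, v) = v + 2*K
(-150901/169488 - 146527/A(108, 499)) - 113665 = (-150901/169488 - 146527/(499 + 2*108)) - 113665 = (-150901*1/169488 - 146527/(499 + 216)) - 113665 = (-150901/169488 - 146527/715) - 113665 = -2267496581/11016720 - 113665 = -1254482975381/11016720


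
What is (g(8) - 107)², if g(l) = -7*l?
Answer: 26569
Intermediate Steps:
(g(8) - 107)² = (-7*8 - 107)² = (-56 - 107)² = (-163)² = 26569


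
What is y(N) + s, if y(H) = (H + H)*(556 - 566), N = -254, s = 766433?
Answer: 771513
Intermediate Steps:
y(H) = -20*H (y(H) = (2*H)*(-10) = -20*H)
y(N) + s = -20*(-254) + 766433 = 5080 + 766433 = 771513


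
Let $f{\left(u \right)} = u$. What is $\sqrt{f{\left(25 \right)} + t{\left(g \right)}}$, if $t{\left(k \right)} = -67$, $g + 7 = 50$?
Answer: $i \sqrt{42} \approx 6.4807 i$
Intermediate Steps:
$g = 43$ ($g = -7 + 50 = 43$)
$\sqrt{f{\left(25 \right)} + t{\left(g \right)}} = \sqrt{25 - 67} = \sqrt{-42} = i \sqrt{42}$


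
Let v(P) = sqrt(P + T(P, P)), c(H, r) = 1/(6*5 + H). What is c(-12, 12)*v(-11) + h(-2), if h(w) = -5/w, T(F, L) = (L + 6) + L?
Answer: 5/2 + I*sqrt(3)/6 ≈ 2.5 + 0.28868*I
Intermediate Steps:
T(F, L) = 6 + 2*L (T(F, L) = (6 + L) + L = 6 + 2*L)
c(H, r) = 1/(30 + H)
v(P) = sqrt(6 + 3*P) (v(P) = sqrt(P + (6 + 2*P)) = sqrt(6 + 3*P))
c(-12, 12)*v(-11) + h(-2) = sqrt(6 + 3*(-11))/(30 - 12) - 5/(-2) = sqrt(6 - 33)/18 - 5*(-1/2) = sqrt(-27)/18 + 5/2 = (3*I*sqrt(3))/18 + 5/2 = I*sqrt(3)/6 + 5/2 = 5/2 + I*sqrt(3)/6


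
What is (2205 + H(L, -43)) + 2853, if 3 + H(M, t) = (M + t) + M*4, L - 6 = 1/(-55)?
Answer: 55461/11 ≈ 5041.9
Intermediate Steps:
L = 329/55 (L = 6 + 1/(-55) = 6 - 1/55 = 329/55 ≈ 5.9818)
H(M, t) = -3 + t + 5*M (H(M, t) = -3 + ((M + t) + M*4) = -3 + ((M + t) + 4*M) = -3 + (t + 5*M) = -3 + t + 5*M)
(2205 + H(L, -43)) + 2853 = (2205 + (-3 - 43 + 5*(329/55))) + 2853 = (2205 + (-3 - 43 + 329/11)) + 2853 = (2205 - 177/11) + 2853 = 24078/11 + 2853 = 55461/11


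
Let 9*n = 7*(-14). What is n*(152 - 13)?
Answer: -13622/9 ≈ -1513.6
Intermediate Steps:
n = -98/9 (n = (7*(-14))/9 = (⅑)*(-98) = -98/9 ≈ -10.889)
n*(152 - 13) = -98*(152 - 13)/9 = -98/9*139 = -13622/9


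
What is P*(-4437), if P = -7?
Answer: 31059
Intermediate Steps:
P*(-4437) = -7*(-4437) = 31059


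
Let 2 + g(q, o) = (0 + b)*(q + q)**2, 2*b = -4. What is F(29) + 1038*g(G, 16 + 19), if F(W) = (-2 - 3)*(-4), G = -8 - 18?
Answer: -5615560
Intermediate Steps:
b = -2 (b = (1/2)*(-4) = -2)
G = -26
g(q, o) = -2 - 8*q**2 (g(q, o) = -2 + (0 - 2)*(q + q)**2 = -2 - 2*4*q**2 = -2 - 8*q**2)
F(W) = 20 (F(W) = -5*(-4) = 20)
F(29) + 1038*g(G, 16 + 19) = 20 + 1038*(-2 - 8*(-26)**2) = 20 + 1038*(-2 - 8*676) = 20 + 1038*(-2 - 5408) = 20 + 1038*(-5410) = 20 - 5615580 = -5615560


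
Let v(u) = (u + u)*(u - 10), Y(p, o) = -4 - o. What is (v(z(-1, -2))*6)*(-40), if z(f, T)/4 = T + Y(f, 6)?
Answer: -1336320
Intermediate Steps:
z(f, T) = -40 + 4*T (z(f, T) = 4*(T + (-4 - 1*6)) = 4*(T + (-4 - 6)) = 4*(T - 10) = 4*(-10 + T) = -40 + 4*T)
v(u) = 2*u*(-10 + u) (v(u) = (2*u)*(-10 + u) = 2*u*(-10 + u))
(v(z(-1, -2))*6)*(-40) = ((2*(-40 + 4*(-2))*(-10 + (-40 + 4*(-2))))*6)*(-40) = ((2*(-40 - 8)*(-10 + (-40 - 8)))*6)*(-40) = ((2*(-48)*(-10 - 48))*6)*(-40) = ((2*(-48)*(-58))*6)*(-40) = (5568*6)*(-40) = 33408*(-40) = -1336320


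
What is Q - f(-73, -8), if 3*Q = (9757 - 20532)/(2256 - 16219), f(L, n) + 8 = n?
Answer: 680999/41889 ≈ 16.257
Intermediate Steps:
f(L, n) = -8 + n
Q = 10775/41889 (Q = ((9757 - 20532)/(2256 - 16219))/3 = (-10775/(-13963))/3 = (-10775*(-1/13963))/3 = (⅓)*(10775/13963) = 10775/41889 ≈ 0.25723)
Q - f(-73, -8) = 10775/41889 - (-8 - 8) = 10775/41889 - 1*(-16) = 10775/41889 + 16 = 680999/41889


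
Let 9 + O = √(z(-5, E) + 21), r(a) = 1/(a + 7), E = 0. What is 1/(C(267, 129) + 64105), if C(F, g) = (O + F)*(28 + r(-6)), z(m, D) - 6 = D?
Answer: 71587/5124675862 - 87*√3/5124675862 ≈ 1.3940e-5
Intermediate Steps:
z(m, D) = 6 + D
r(a) = 1/(7 + a)
O = -9 + 3*√3 (O = -9 + √((6 + 0) + 21) = -9 + √(6 + 21) = -9 + √27 = -9 + 3*√3 ≈ -3.8038)
C(F, g) = -261 + 29*F + 87*√3 (C(F, g) = ((-9 + 3*√3) + F)*(28 + 1/(7 - 6)) = (-9 + F + 3*√3)*(28 + 1/1) = (-9 + F + 3*√3)*(28 + 1) = (-9 + F + 3*√3)*29 = -261 + 29*F + 87*√3)
1/(C(267, 129) + 64105) = 1/((-261 + 29*267 + 87*√3) + 64105) = 1/((-261 + 7743 + 87*√3) + 64105) = 1/((7482 + 87*√3) + 64105) = 1/(71587 + 87*√3)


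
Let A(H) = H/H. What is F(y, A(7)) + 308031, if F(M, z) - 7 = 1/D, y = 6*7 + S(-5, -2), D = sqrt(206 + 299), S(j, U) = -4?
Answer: 308038 + sqrt(505)/505 ≈ 3.0804e+5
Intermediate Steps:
A(H) = 1
D = sqrt(505) ≈ 22.472
y = 38 (y = 6*7 - 4 = 42 - 4 = 38)
F(M, z) = 7 + sqrt(505)/505 (F(M, z) = 7 + 1/(sqrt(505)) = 7 + sqrt(505)/505)
F(y, A(7)) + 308031 = (7 + sqrt(505)/505) + 308031 = 308038 + sqrt(505)/505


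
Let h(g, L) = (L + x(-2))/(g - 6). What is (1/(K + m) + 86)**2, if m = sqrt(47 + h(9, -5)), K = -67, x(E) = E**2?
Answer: 1313134938661/177608929 - 4583684*sqrt(105)/177608929 ≈ 7393.1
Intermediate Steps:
h(g, L) = (4 + L)/(-6 + g) (h(g, L) = (L + (-2)**2)/(g - 6) = (L + 4)/(-6 + g) = (4 + L)/(-6 + g))
m = 2*sqrt(105)/3 (m = sqrt(47 + (4 - 5)/(-6 + 9)) = sqrt(47 - 1/3) = sqrt(140/3) = 2*sqrt(105)/3 ≈ 6.8313)
(1/(K + m) + 86)**2 = (1/(-67 + 2*sqrt(105)/3) + 86)**2 = (86 + 1/(-67 + 2*sqrt(105)/3))**2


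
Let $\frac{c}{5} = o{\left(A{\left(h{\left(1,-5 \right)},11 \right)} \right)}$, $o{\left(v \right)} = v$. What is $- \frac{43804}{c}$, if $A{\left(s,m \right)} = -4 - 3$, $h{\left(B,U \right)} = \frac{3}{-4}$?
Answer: $\frac{43804}{35} \approx 1251.5$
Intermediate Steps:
$h{\left(B,U \right)} = - \frac{3}{4}$ ($h{\left(B,U \right)} = 3 \left(- \frac{1}{4}\right) = - \frac{3}{4}$)
$A{\left(s,m \right)} = -7$ ($A{\left(s,m \right)} = -4 - 3 = -7$)
$c = -35$ ($c = 5 \left(-7\right) = -35$)
$- \frac{43804}{c} = - \frac{43804}{-35} = \left(-43804\right) \left(- \frac{1}{35}\right) = \frac{43804}{35}$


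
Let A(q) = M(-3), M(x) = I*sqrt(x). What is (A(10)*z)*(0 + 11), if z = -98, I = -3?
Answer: 3234*I*sqrt(3) ≈ 5601.5*I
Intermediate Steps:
M(x) = -3*sqrt(x)
A(q) = -3*I*sqrt(3)
(A(10)*z)*(0 + 11) = (-3*I*sqrt(3)*(-98))*(0 + 11) = (294*I*sqrt(3))*11 = 3234*I*sqrt(3)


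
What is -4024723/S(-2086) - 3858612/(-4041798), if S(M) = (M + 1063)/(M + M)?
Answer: -11311068288072002/689126559 ≈ -1.6414e+7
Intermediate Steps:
S(M) = (1063 + M)/(2*M) (S(M) = (1063 + M)/((2*M)) = (1063 + M)*(1/(2*M)) = (1063 + M)/(2*M))
-4024723/S(-2086) - 3858612/(-4041798) = -4024723*(-4172/(1063 - 2086)) - 3858612/(-4041798) = -4024723/((½)*(-1/2086)*(-1023)) - 3858612*(-1/4041798) = -4024723/1023/4172 + 643102/673633 = -4024723*4172/1023 + 643102/673633 = -16791144356/1023 + 643102/673633 = -11311068288072002/689126559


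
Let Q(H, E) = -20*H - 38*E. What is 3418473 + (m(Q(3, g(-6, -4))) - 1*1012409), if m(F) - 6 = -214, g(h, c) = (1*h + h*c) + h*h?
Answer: 2405856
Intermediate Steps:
g(h, c) = h + h² + c*h (g(h, c) = (h + c*h) + h² = h + h² + c*h)
Q(H, E) = -38*E - 20*H
m(F) = -208 (m(F) = 6 - 214 = -208)
3418473 + (m(Q(3, g(-6, -4))) - 1*1012409) = 3418473 + (-208 - 1*1012409) = 3418473 + (-208 - 1012409) = 3418473 - 1012617 = 2405856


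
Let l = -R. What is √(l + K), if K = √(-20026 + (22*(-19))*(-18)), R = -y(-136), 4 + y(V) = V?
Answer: √(-140 + I*√12502) ≈ 4.4255 + 12.633*I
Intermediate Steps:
y(V) = -4 + V
R = 140 (R = -(-4 - 136) = -1*(-140) = 140)
K = I*√12502 (K = √(-20026 - 418*(-18)) = √(-20026 + 7524) = √(-12502) = I*√12502 ≈ 111.81*I)
l = -140 (l = -1*140 = -140)
√(l + K) = √(-140 + I*√12502)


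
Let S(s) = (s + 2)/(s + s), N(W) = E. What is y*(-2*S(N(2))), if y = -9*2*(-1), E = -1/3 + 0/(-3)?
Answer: 90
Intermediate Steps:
E = -⅓ (E = -1*⅓ + 0*(-⅓) = -⅓ + 0 = -⅓ ≈ -0.33333)
N(W) = -⅓
S(s) = (2 + s)/(2*s) (S(s) = (2 + s)/((2*s)) = (2 + s)*(1/(2*s)) = (2 + s)/(2*s))
y = 18 (y = -18*(-1) = 18)
y*(-2*S(N(2))) = 18*(-(2 - ⅓)/(-⅓)) = 18*(-(-3)*5/3) = 18*(-2*(-5/2)) = 18*5 = 90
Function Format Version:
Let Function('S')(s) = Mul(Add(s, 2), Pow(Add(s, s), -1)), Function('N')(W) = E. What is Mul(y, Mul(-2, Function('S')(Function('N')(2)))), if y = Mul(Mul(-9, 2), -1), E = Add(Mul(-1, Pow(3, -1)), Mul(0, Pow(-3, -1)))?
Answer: 90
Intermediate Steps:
E = Rational(-1, 3) (E = Add(Mul(-1, Rational(1, 3)), Mul(0, Rational(-1, 3))) = Add(Rational(-1, 3), 0) = Rational(-1, 3) ≈ -0.33333)
Function('N')(W) = Rational(-1, 3)
Function('S')(s) = Mul(Rational(1, 2), Pow(s, -1), Add(2, s)) (Function('S')(s) = Mul(Add(2, s), Pow(Mul(2, s), -1)) = Mul(Add(2, s), Mul(Rational(1, 2), Pow(s, -1))) = Mul(Rational(1, 2), Pow(s, -1), Add(2, s)))
y = 18 (y = Mul(-18, -1) = 18)
Mul(y, Mul(-2, Function('S')(Function('N')(2)))) = Mul(18, Mul(-2, Mul(Rational(1, 2), Pow(Rational(-1, 3), -1), Add(2, Rational(-1, 3))))) = Mul(18, Mul(-2, Mul(Rational(1, 2), -3, Rational(5, 3)))) = Mul(18, Mul(-2, Rational(-5, 2))) = Mul(18, 5) = 90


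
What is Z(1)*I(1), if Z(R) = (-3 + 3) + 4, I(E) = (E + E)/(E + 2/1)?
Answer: 8/3 ≈ 2.6667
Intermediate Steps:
I(E) = 2*E/(2 + E) (I(E) = (2*E)/(E + 2*1) = (2*E)/(E + 2) = (2*E)/(2 + E) = 2*E/(2 + E))
Z(R) = 4 (Z(R) = 0 + 4 = 4)
Z(1)*I(1) = 4*(2*1/(2 + 1)) = 4*(2*1/3) = 4*(2*1*(⅓)) = 4*(⅔) = 8/3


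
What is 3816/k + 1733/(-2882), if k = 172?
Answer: 2674909/123926 ≈ 21.585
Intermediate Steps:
3816/k + 1733/(-2882) = 3816/172 + 1733/(-2882) = 3816*(1/172) + 1733*(-1/2882) = 954/43 - 1733/2882 = 2674909/123926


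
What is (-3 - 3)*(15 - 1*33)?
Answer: 108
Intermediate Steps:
(-3 - 3)*(15 - 1*33) = -6*(15 - 33) = -6*(-18) = 108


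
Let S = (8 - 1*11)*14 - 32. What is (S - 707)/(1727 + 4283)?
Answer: -781/6010 ≈ -0.12995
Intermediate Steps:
S = -74 (S = (8 - 11)*14 - 32 = -3*14 - 32 = -42 - 32 = -74)
(S - 707)/(1727 + 4283) = (-74 - 707)/(1727 + 4283) = -781/6010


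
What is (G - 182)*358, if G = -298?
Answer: -171840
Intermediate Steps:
(G - 182)*358 = (-298 - 182)*358 = -480*358 = -171840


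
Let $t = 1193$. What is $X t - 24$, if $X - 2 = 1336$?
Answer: $1596210$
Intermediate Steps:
$X = 1338$ ($X = 2 + 1336 = 1338$)
$X t - 24 = 1338 \cdot 1193 - 24 = 1596234 - 24 = 1596210$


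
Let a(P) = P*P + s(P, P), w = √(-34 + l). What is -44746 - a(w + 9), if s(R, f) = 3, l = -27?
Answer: -44769 - 18*I*√61 ≈ -44769.0 - 140.58*I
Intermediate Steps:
w = I*√61 (w = √(-34 - 27) = √(-61) = I*√61 ≈ 7.8102*I)
a(P) = 3 + P² (a(P) = P*P + 3 = P² + 3 = 3 + P²)
-44746 - a(w + 9) = -44746 - (3 + (I*√61 + 9)²) = -44746 - (3 + (9 + I*√61)²) = -44746 + (-3 - (9 + I*√61)²) = -44749 - (9 + I*√61)²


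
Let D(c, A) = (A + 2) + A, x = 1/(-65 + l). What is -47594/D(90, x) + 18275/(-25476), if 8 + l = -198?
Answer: -27383221177/1146420 ≈ -23886.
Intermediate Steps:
l = -206 (l = -8 - 198 = -206)
x = -1/271 (x = 1/(-65 - 206) = 1/(-271) = -1/271 ≈ -0.0036900)
D(c, A) = 2 + 2*A (D(c, A) = (2 + A) + A = 2 + 2*A)
-47594/D(90, x) + 18275/(-25476) = -47594/(2 + 2*(-1/271)) + 18275/(-25476) = -47594/(2 - 2/271) + 18275*(-1/25476) = -47594/540/271 - 18275/25476 = -47594*271/540 - 18275/25476 = -6448987/270 - 18275/25476 = -27383221177/1146420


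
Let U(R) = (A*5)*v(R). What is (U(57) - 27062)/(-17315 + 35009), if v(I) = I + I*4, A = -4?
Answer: -16381/8847 ≈ -1.8516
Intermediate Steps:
v(I) = 5*I (v(I) = I + 4*I = 5*I)
U(R) = -100*R (U(R) = (-4*5)*(5*R) = -100*R)
(U(57) - 27062)/(-17315 + 35009) = (-100*57 - 27062)/(-17315 + 35009) = (-5700 - 27062)/17694 = -32762*1/17694 = -16381/8847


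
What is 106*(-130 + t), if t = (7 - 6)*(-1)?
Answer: -13886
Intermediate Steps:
t = -1 (t = 1*(-1) = -1)
106*(-130 + t) = 106*(-130 - 1) = 106*(-131) = -13886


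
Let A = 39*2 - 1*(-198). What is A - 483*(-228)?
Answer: 110400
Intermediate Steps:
A = 276 (A = 78 + 198 = 276)
A - 483*(-228) = 276 - 483*(-228) = 276 + 110124 = 110400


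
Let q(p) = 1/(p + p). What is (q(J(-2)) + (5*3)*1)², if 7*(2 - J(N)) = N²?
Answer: 94249/400 ≈ 235.62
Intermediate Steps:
J(N) = 2 - N²/7
q(p) = 1/(2*p)
(q(J(-2)) + (5*3)*1)² = (1/(2*(2 - ⅐*(-2)²)) + (5*3)*1)² = (1/(2*(2 - ⅐*4)) + 15*1)² = (1/(2*(2 - 4/7)) + 15)² = (1/(2*(10/7)) + 15)² = ((½)*(7/10) + 15)² = (7/20 + 15)² = (307/20)² = 94249/400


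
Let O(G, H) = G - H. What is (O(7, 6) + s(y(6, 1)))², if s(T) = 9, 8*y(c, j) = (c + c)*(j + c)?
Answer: 100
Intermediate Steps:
y(c, j) = c*(c + j)/4 (y(c, j) = ((c + c)*(j + c))/8 = ((2*c)*(c + j))/8 = (2*c*(c + j))/8 = c*(c + j)/4)
(O(7, 6) + s(y(6, 1)))² = ((7 - 1*6) + 9)² = ((7 - 6) + 9)² = (1 + 9)² = 10² = 100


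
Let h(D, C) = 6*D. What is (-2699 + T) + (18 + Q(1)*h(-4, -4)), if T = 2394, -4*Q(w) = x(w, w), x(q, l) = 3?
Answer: -269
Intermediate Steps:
Q(w) = -3/4 (Q(w) = -1/4*3 = -3/4)
(-2699 + T) + (18 + Q(1)*h(-4, -4)) = (-2699 + 2394) + (18 - 9*(-4)/2) = -305 + (18 - 3/4*(-24)) = -305 + (18 + 18) = -305 + 36 = -269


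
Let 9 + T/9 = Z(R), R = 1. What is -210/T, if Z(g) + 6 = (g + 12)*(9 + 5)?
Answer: -70/501 ≈ -0.13972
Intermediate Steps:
Z(g) = 162 + 14*g (Z(g) = -6 + (g + 12)*(9 + 5) = -6 + (12 + g)*14 = -6 + (168 + 14*g) = 162 + 14*g)
T = 1503 (T = -81 + 9*(162 + 14*1) = -81 + 9*(162 + 14) = -81 + 9*176 = -81 + 1584 = 1503)
-210/T = -210/1503 = -210*1/1503 = -70/501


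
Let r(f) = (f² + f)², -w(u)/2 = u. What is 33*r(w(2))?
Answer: 4752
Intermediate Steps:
w(u) = -2*u
r(f) = (f + f²)²
33*r(w(2)) = 33*((-2*2)²*(1 - 2*2)²) = 33*((-4)²*(1 - 4)²) = 33*(16*(-3)²) = 33*(16*9) = 33*144 = 4752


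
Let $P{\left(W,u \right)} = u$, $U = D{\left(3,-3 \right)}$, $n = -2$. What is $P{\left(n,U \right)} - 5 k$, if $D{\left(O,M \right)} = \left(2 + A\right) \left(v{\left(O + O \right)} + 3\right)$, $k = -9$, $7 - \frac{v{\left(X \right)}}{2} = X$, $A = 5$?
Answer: $80$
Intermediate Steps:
$v{\left(X \right)} = 14 - 2 X$
$D{\left(O,M \right)} = 119 - 28 O$ ($D{\left(O,M \right)} = \left(2 + 5\right) \left(\left(14 - 2 \left(O + O\right)\right) + 3\right) = 7 \left(\left(14 - 2 \cdot 2 O\right) + 3\right) = 7 \left(\left(14 - 4 O\right) + 3\right) = 7 \left(17 - 4 O\right) = 119 - 28 O$)
$U = 35$ ($U = 119 - 84 = 35$)
$P{\left(n,U \right)} - 5 k = 35 - -45 = 35 + 45 = 80$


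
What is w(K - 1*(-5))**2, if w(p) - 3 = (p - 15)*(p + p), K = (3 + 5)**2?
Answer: 55577025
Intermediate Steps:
K = 64 (K = 8**2 = 64)
w(p) = 3 + 2*p*(-15 + p) (w(p) = 3 + (p - 15)*(p + p) = 3 + (-15 + p)*(2*p) = 3 + 2*p*(-15 + p))
w(K - 1*(-5))**2 = (3 - 30*(64 - 1*(-5)) + 2*(64 - 1*(-5))**2)**2 = (3 - 30*(64 + 5) + 2*(64 + 5)**2)**2 = (3 - 30*69 + 2*69**2)**2 = (3 - 2070 + 2*4761)**2 = (3 - 2070 + 9522)**2 = 7455**2 = 55577025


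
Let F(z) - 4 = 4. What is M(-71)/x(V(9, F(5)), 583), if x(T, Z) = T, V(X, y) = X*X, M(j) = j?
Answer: -71/81 ≈ -0.87654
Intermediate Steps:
F(z) = 8 (F(z) = 4 + 4 = 8)
V(X, y) = X²
M(-71)/x(V(9, F(5)), 583) = -71/(9²) = -71/81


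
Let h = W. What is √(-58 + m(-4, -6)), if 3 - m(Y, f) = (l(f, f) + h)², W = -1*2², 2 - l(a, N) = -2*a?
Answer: I*√251 ≈ 15.843*I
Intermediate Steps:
l(a, N) = 2 + 2*a (l(a, N) = 2 - (-2)*a = 2 + 2*a)
W = -4 (W = -1*4 = -4)
h = -4
m(Y, f) = 3 - (-2 + 2*f)² (m(Y, f) = 3 - ((2 + 2*f) - 4)² = 3 - (-2 + 2*f)²)
√(-58 + m(-4, -6)) = √(-58 + (3 - 4*(-1 - 6)²)) = √(-58 + (3 - 4*(-7)²)) = √(-58 + (3 - 4*49)) = √(-58 + (3 - 196)) = √(-58 - 193) = √(-251) = I*√251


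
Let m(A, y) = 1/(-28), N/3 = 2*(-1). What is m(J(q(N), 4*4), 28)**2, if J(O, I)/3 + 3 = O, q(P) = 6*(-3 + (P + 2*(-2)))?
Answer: 1/784 ≈ 0.0012755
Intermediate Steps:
N = -6 (N = 3*(2*(-1)) = 3*(-2) = -6)
q(P) = -42 + 6*P (q(P) = 6*(-3 + (P - 4)) = 6*(-3 + (-4 + P)) = 6*(-7 + P) = -42 + 6*P)
J(O, I) = -9 + 3*O
m(A, y) = -1/28
m(J(q(N), 4*4), 28)**2 = (-1/28)**2 = 1/784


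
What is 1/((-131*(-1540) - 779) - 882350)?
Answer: -1/681389 ≈ -1.4676e-6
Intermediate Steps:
1/((-131*(-1540) - 779) - 882350) = 1/((201740 - 779) - 882350) = 1/(200961 - 882350) = 1/(-681389) = -1/681389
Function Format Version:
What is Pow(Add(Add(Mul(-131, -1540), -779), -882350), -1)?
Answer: Rational(-1, 681389) ≈ -1.4676e-6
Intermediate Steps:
Pow(Add(Add(Mul(-131, -1540), -779), -882350), -1) = Pow(Add(Add(201740, -779), -882350), -1) = Pow(Add(200961, -882350), -1) = Pow(-681389, -1) = Rational(-1, 681389)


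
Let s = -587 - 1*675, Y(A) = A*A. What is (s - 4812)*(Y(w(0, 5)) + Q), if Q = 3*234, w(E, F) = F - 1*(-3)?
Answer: -4652684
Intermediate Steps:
w(E, F) = 3 + F (w(E, F) = F + 3 = 3 + F)
Y(A) = A²
s = -1262 (s = -587 - 675 = -1262)
Q = 702
(s - 4812)*(Y(w(0, 5)) + Q) = (-1262 - 4812)*((3 + 5)² + 702) = -6074*(8² + 702) = -6074*(64 + 702) = -6074*766 = -4652684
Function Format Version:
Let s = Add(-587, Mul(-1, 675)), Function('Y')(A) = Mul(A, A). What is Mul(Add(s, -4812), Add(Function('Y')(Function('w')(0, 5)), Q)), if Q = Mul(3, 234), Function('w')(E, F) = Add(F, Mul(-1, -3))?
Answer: -4652684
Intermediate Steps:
Function('w')(E, F) = Add(3, F) (Function('w')(E, F) = Add(F, 3) = Add(3, F))
Function('Y')(A) = Pow(A, 2)
s = -1262 (s = Add(-587, -675) = -1262)
Q = 702
Mul(Add(s, -4812), Add(Function('Y')(Function('w')(0, 5)), Q)) = Mul(Add(-1262, -4812), Add(Pow(Add(3, 5), 2), 702)) = Mul(-6074, Add(Pow(8, 2), 702)) = Mul(-6074, Add(64, 702)) = Mul(-6074, 766) = -4652684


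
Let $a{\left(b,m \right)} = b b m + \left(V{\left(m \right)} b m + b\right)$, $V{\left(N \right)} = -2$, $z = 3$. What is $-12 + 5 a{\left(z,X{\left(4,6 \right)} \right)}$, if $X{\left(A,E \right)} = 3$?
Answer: $48$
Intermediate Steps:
$a{\left(b,m \right)} = b + m b^{2} - 2 b m$ ($a{\left(b,m \right)} = b b m + \left(- 2 b m + b\right) = b^{2} m - \left(- b + 2 b m\right) = m b^{2} - \left(- b + 2 b m\right) = b + m b^{2} - 2 b m$)
$-12 + 5 a{\left(z,X{\left(4,6 \right)} \right)} = -12 + 5 \cdot 3 \left(1 - 6 + 3 \cdot 3\right) = -12 + 5 \cdot 3 \left(1 - 6 + 9\right) = -12 + 5 \cdot 3 \cdot 4 = -12 + 5 \cdot 12 = -12 + 60 = 48$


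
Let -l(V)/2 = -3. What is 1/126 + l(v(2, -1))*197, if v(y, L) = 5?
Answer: 148933/126 ≈ 1182.0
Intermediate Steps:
l(V) = 6 (l(V) = -2*(-3) = 6)
1/126 + l(v(2, -1))*197 = 1/126 + 6*197 = 1/126 + 1182 = 148933/126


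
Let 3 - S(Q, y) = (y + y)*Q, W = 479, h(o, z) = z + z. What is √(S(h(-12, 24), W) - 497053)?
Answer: I*√543034 ≈ 736.91*I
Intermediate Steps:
h(o, z) = 2*z
S(Q, y) = 3 - 2*Q*y (S(Q, y) = 3 - (y + y)*Q = 3 - 2*y*Q = 3 - 2*Q*y)
√(S(h(-12, 24), W) - 497053) = √((3 - 2*2*24*479) - 497053) = √((3 - 2*48*479) - 497053) = √((3 - 45984) - 497053) = √(-45981 - 497053) = √(-543034) = I*√543034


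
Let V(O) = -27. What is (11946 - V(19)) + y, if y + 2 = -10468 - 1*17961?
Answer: -16458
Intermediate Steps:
y = -28431 (y = -2 + (-10468 - 1*17961) = -2 + (-10468 - 17961) = -2 - 28429 = -28431)
(11946 - V(19)) + y = (11946 - 1*(-27)) - 28431 = (11946 + 27) - 28431 = 11973 - 28431 = -16458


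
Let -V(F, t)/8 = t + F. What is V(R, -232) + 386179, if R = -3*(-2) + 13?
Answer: 387883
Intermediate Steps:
R = 19 (R = 6 + 13 = 19)
V(F, t) = -8*F - 8*t (V(F, t) = -8*(t + F) = -8*(F + t) = -8*F - 8*t)
V(R, -232) + 386179 = (-8*19 - 8*(-232)) + 386179 = (-152 + 1856) + 386179 = 1704 + 386179 = 387883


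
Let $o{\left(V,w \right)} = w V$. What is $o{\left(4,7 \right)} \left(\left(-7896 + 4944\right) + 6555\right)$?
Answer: $100884$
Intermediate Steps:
$o{\left(V,w \right)} = V w$
$o{\left(4,7 \right)} \left(\left(-7896 + 4944\right) + 6555\right) = 4 \cdot 7 \left(\left(-7896 + 4944\right) + 6555\right) = 28 \left(-2952 + 6555\right) = 28 \cdot 3603 = 100884$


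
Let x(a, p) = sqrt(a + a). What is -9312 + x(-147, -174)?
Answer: -9312 + 7*I*sqrt(6) ≈ -9312.0 + 17.146*I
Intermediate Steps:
x(a, p) = sqrt(2)*sqrt(a) (x(a, p) = sqrt(2*a) = sqrt(2)*sqrt(a))
-9312 + x(-147, -174) = -9312 + sqrt(2)*sqrt(-147) = -9312 + sqrt(2)*(7*I*sqrt(3)) = -9312 + 7*I*sqrt(6)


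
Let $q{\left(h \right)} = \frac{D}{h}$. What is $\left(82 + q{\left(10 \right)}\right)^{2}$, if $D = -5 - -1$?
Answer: $\frac{166464}{25} \approx 6658.6$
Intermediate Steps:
$D = -4$ ($D = -5 + 1 = -4$)
$q{\left(h \right)} = - \frac{4}{h}$
$\left(82 + q{\left(10 \right)}\right)^{2} = \left(82 - \frac{4}{10}\right)^{2} = \left(82 - \frac{2}{5}\right)^{2} = \left(\frac{408}{5}\right)^{2} = \frac{166464}{25}$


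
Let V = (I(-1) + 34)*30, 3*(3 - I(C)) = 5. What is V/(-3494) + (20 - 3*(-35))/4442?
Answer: -2135885/7760174 ≈ -0.27524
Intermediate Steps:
I(C) = 4/3 (I(C) = 3 - ⅓*5 = 3 - 5/3 = 4/3)
V = 1060 (V = (4/3 + 34)*30 = (106/3)*30 = 1060)
V/(-3494) + (20 - 3*(-35))/4442 = 1060/(-3494) + (20 - 3*(-35))/4442 = 1060*(-1/3494) + (20 + 105)*(1/4442) = -530/1747 + 125*(1/4442) = -530/1747 + 125/4442 = -2135885/7760174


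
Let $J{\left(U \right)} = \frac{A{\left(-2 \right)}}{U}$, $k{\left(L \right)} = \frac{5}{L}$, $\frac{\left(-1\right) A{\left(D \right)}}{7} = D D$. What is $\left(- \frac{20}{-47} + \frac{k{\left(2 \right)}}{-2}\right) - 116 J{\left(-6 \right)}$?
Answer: $- \frac{305777}{564} \approx -542.16$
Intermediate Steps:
$A{\left(D \right)} = - 7 D^{2}$ ($A{\left(D \right)} = - 7 D D = - 7 D^{2}$)
$J{\left(U \right)} = - \frac{28}{U}$ ($J{\left(U \right)} = \frac{\left(-7\right) \left(-2\right)^{2}}{U} = \frac{\left(-7\right) 4}{U} = - \frac{28}{U}$)
$\left(- \frac{20}{-47} + \frac{k{\left(2 \right)}}{-2}\right) - 116 J{\left(-6 \right)} = \left(- \frac{20}{-47} + \frac{5 \cdot \frac{1}{2}}{-2}\right) - 116 \left(- \frac{28}{-6}\right) = \left(\left(-20\right) \left(- \frac{1}{47}\right) + 5 \cdot \frac{1}{2} \left(- \frac{1}{2}\right)\right) - 116 \left(\left(-28\right) \left(- \frac{1}{6}\right)\right) = \left(\frac{20}{47} + \frac{5}{2} \left(- \frac{1}{2}\right)\right) - \frac{1624}{3} = \left(\frac{20}{47} - \frac{5}{4}\right) - \frac{1624}{3} = - \frac{155}{188} - \frac{1624}{3} = - \frac{305777}{564}$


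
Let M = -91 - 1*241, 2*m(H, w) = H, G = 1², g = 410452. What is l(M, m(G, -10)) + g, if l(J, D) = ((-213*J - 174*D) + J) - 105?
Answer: 480644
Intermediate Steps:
G = 1
m(H, w) = H/2
M = -332 (M = -91 - 241 = -332)
l(J, D) = -105 - 212*J - 174*D (l(J, D) = (-212*J - 174*D) - 105 = -105 - 212*J - 174*D)
l(M, m(G, -10)) + g = (-105 - 212*(-332) - 87) + 410452 = (-105 + 70384 - 174*½) + 410452 = (-105 + 70384 - 87) + 410452 = 70192 + 410452 = 480644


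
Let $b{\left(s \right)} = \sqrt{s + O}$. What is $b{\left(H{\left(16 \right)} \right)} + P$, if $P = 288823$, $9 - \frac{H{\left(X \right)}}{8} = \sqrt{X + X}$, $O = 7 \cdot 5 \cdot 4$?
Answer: $288823 + 2 \sqrt{53 - 8 \sqrt{2}} \approx 2.8884 \cdot 10^{5}$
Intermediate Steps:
$O = 140$ ($O = 35 \cdot 4 = 140$)
$H{\left(X \right)} = 72 - 8 \sqrt{2} \sqrt{X}$ ($H{\left(X \right)} = 72 - 8 \sqrt{X + X} = 72 - 8 \sqrt{2 X} = 72 - 8 \sqrt{2} \sqrt{X}$)
$b{\left(s \right)} = \sqrt{140 + s}$ ($b{\left(s \right)} = \sqrt{s + 140} = \sqrt{140 + s}$)
$b{\left(H{\left(16 \right)} \right)} + P = \sqrt{140 + \left(72 - 8 \sqrt{2} \sqrt{16}\right)} + 288823 = \sqrt{140 + \left(72 - 8 \sqrt{2} \cdot 4\right)} + 288823 = \sqrt{140 + \left(72 - 32 \sqrt{2}\right)} + 288823 = \sqrt{212 - 32 \sqrt{2}} + 288823 = 288823 + \sqrt{212 - 32 \sqrt{2}}$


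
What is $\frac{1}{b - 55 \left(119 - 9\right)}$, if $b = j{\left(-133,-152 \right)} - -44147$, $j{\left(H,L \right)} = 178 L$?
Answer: $\frac{1}{11041} \approx 9.0571 \cdot 10^{-5}$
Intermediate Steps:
$b = 17091$ ($b = 178 \left(-152\right) - -44147 = -27056 + 44147 = 17091$)
$\frac{1}{b - 55 \left(119 - 9\right)} = \frac{1}{17091 - 55 \left(119 - 9\right)} = \frac{1}{17091 - 6050} = \frac{1}{11041}$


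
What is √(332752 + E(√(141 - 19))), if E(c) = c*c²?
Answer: √(332752 + 122*√122) ≈ 578.01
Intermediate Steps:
E(c) = c³
√(332752 + E(√(141 - 19))) = √(332752 + (√(141 - 19))³) = √(332752 + (√122)³) = √(332752 + 122*√122)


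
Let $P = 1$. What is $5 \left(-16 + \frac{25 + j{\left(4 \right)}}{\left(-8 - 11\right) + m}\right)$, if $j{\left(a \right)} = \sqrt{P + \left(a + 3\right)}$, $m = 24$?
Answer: $-55 + 2 \sqrt{2} \approx -52.172$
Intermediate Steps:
$j{\left(a \right)} = \sqrt{4 + a}$ ($j{\left(a \right)} = \sqrt{1 + \left(a + 3\right)} = \sqrt{1 + \left(3 + a\right)} = \sqrt{4 + a}$)
$5 \left(-16 + \frac{25 + j{\left(4 \right)}}{\left(-8 - 11\right) + m}\right) = 5 \left(-16 + \frac{25 + \sqrt{4 + 4}}{\left(-8 - 11\right) + 24}\right) = 5 \left(-16 + \frac{25 + \sqrt{8}}{\left(-8 - 11\right) + 24}\right) = 5 \left(-16 + \frac{25 + 2 \sqrt{2}}{-19 + 24}\right) = 5 \left(-16 + \frac{25 + 2 \sqrt{2}}{5}\right) = 5 \left(-16 + \left(25 + 2 \sqrt{2}\right) \frac{1}{5}\right) = 5 \left(-16 + \left(5 + \frac{2 \sqrt{2}}{5}\right)\right) = 5 \left(-11 + \frac{2 \sqrt{2}}{5}\right) = -55 + 2 \sqrt{2}$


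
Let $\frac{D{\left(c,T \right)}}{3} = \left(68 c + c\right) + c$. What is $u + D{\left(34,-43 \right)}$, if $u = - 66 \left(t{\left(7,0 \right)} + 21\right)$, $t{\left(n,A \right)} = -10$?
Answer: $6414$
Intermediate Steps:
$u = -726$ ($u = - 66 \left(-10 + 21\right) = \left(-66\right) 11 = -726$)
$D{\left(c,T \right)} = 210 c$ ($D{\left(c,T \right)} = 3 \left(\left(68 c + c\right) + c\right) = 3 \left(69 c + c\right) = 3 \cdot 70 c = 210 c$)
$u + D{\left(34,-43 \right)} = -726 + 210 \cdot 34 = -726 + 7140 = 6414$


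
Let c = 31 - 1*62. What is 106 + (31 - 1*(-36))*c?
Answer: -1971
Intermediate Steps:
c = -31 (c = 31 - 62 = -31)
106 + (31 - 1*(-36))*c = 106 + (31 - 1*(-36))*(-31) = 106 + (31 + 36)*(-31) = 106 + 67*(-31) = 106 - 2077 = -1971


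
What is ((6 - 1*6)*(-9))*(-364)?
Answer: 0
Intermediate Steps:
((6 - 1*6)*(-9))*(-364) = ((6 - 6)*(-9))*(-364) = (0*(-9))*(-364) = 0*(-364) = 0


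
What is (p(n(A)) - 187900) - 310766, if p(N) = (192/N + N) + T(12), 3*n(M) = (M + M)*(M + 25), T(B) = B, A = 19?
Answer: -312306394/627 ≈ -4.9810e+5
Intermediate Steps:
n(M) = 2*M*(25 + M)/3 (n(M) = ((M + M)*(M + 25))/3 = ((2*M)*(25 + M))/3 = (2*M*(25 + M))/3 = 2*M*(25 + M)/3)
p(N) = 12 + N + 192/N (p(N) = (192/N + N) + 12 = (N + 192/N) + 12 = 12 + N + 192/N)
(p(n(A)) - 187900) - 310766 = ((12 + (⅔)*19*(25 + 19) + 192/(((⅔)*19*(25 + 19)))) - 187900) - 310766 = ((12 + (⅔)*19*44 + 192/(((⅔)*19*44))) - 187900) - 310766 = ((12 + 1672/3 + 192/(1672/3)) - 187900) - 310766 = ((12 + 1672/3 + 192*(3/1672)) - 187900) - 310766 = ((12 + 1672/3 + 72/209) - 187900) - 310766 = (357188/627 - 187900) - 310766 = -117456112/627 - 310766 = -312306394/627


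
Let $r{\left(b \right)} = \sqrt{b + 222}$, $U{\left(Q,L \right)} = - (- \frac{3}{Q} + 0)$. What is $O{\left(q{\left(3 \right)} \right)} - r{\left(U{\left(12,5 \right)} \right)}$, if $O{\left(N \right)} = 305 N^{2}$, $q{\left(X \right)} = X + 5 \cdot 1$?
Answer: $19520 - \frac{\sqrt{889}}{2} \approx 19505.0$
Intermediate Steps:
$q{\left(X \right)} = 5 + X$ ($q{\left(X \right)} = X + 5 = 5 + X$)
$U{\left(Q,L \right)} = \frac{3}{Q}$ ($U{\left(Q,L \right)} = - \frac{-3}{Q} = \frac{3}{Q}$)
$r{\left(b \right)} = \sqrt{222 + b}$
$O{\left(q{\left(3 \right)} \right)} - r{\left(U{\left(12,5 \right)} \right)} = 305 \left(5 + 3\right)^{2} - \sqrt{222 + \frac{3}{12}} = 305 \cdot 8^{2} - \sqrt{222 + 3 \cdot \frac{1}{12}} = 305 \cdot 64 - \sqrt{222 + \frac{1}{4}} = 19520 - \sqrt{\frac{889}{4}} = 19520 - \frac{\sqrt{889}}{2}$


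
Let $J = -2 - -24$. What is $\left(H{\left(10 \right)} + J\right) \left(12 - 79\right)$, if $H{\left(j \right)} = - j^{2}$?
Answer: $5226$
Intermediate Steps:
$J = 22$ ($J = -2 + 24 = 22$)
$\left(H{\left(10 \right)} + J\right) \left(12 - 79\right) = \left(- 10^{2} + 22\right) \left(12 - 79\right) = \left(\left(-1\right) 100 + 22\right) \left(12 - 79\right) = \left(-100 + 22\right) \left(-67\right) = \left(-78\right) \left(-67\right) = 5226$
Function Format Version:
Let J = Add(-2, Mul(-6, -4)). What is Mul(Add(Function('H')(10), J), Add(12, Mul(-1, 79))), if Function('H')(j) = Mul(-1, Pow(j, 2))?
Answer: 5226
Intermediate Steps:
J = 22 (J = Add(-2, 24) = 22)
Mul(Add(Function('H')(10), J), Add(12, Mul(-1, 79))) = Mul(Add(Mul(-1, Pow(10, 2)), 22), Add(12, Mul(-1, 79))) = Mul(Add(Mul(-1, 100), 22), Add(12, -79)) = Mul(Add(-100, 22), -67) = Mul(-78, -67) = 5226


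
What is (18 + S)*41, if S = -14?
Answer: 164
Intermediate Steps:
(18 + S)*41 = (18 - 14)*41 = 4*41 = 164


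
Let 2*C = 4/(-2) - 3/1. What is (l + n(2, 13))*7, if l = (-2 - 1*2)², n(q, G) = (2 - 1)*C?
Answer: 189/2 ≈ 94.500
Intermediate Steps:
C = -5/2 (C = (4/(-2) - 3/1)/2 = (4*(-½) - 3*1)/2 = (-2 - 3)/2 = (½)*(-5) = -5/2 ≈ -2.5000)
n(q, G) = -5/2 (n(q, G) = (2 - 1)*(-5/2) = 1*(-5/2) = -5/2)
l = 16 (l = (-2 - 2)² = (-4)² = 16)
(l + n(2, 13))*7 = (16 - 5/2)*7 = (27/2)*7 = 189/2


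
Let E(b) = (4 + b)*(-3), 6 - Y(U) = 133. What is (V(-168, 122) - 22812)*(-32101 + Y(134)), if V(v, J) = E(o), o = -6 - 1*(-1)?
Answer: 735088452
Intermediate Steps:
o = -5 (o = -6 + 1 = -5)
Y(U) = -127 (Y(U) = 6 - 1*133 = 6 - 133 = -127)
E(b) = -12 - 3*b
V(v, J) = 3 (V(v, J) = -12 - 3*(-5) = -12 + 15 = 3)
(V(-168, 122) - 22812)*(-32101 + Y(134)) = (3 - 22812)*(-32101 - 127) = -22809*(-32228) = 735088452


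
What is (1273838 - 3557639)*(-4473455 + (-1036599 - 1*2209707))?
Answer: 17630397891561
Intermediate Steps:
(1273838 - 3557639)*(-4473455 + (-1036599 - 1*2209707)) = -2283801*(-4473455 + (-1036599 - 2209707)) = -2283801*(-4473455 - 3246306) = -2283801*(-7719761) = 17630397891561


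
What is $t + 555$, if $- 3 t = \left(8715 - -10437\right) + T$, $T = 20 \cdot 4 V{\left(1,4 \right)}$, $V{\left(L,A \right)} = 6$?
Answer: $-5989$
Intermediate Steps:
$T = 480$ ($T = 20 \cdot 4 \cdot 6 = 80 \cdot 6 = 480$)
$t = -6544$ ($t = - \frac{\left(8715 - -10437\right) + 480}{3} = - \frac{\left(8715 + 10437\right) + 480}{3} = - \frac{19152 + 480}{3} = \left(- \frac{1}{3}\right) 19632 = -6544$)
$t + 555 = -6544 + 555 = -5989$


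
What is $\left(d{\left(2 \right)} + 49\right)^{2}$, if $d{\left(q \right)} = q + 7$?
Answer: $3364$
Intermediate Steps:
$d{\left(q \right)} = 7 + q$
$\left(d{\left(2 \right)} + 49\right)^{2} = \left(\left(7 + 2\right) + 49\right)^{2} = \left(9 + 49\right)^{2} = 58^{2} = 3364$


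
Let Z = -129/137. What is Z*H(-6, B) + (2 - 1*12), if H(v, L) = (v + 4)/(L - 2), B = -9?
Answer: -15328/1507 ≈ -10.171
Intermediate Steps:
Z = -129/137 (Z = -129*1/137 = -129/137 ≈ -0.94161)
H(v, L) = (4 + v)/(-2 + L)
Z*H(-6, B) + (2 - 1*12) = -129*(4 - 6)/(137*(-2 - 9)) + (2 - 1*12) = -129*(-2)/(137*(-11)) + (2 - 12) = -(-129)*(-2)/1507 - 10 = -129/137*2/11 - 10 = -258/1507 - 10 = -15328/1507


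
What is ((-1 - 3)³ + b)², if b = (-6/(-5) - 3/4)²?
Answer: 651219361/160000 ≈ 4070.1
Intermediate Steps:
b = 81/400 (b = (-6*(-⅕) - 3*¼)² = (6/5 - ¾)² = (9/20)² = 81/400 ≈ 0.20250)
((-1 - 3)³ + b)² = ((-1 - 3)³ + 81/400)² = ((-4)³ + 81/400)² = (-64 + 81/400)² = (-25519/400)² = 651219361/160000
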